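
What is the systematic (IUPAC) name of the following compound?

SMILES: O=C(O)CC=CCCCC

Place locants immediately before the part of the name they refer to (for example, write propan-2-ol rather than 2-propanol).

The longest chain bearing the –COOH group and the multiple bond is 8 carbons long (octane).
The principal characteristic group is a carboxylic acid (terminal –COOH), named with the suffix -oic acid.
A C=C double bond in the chain gives the infix -ene-.
The numbering direction is chosen so that the carboxylic acid carbon is C-1 by definition.
That gives the double bond between C-3 and C-4.
Assembling the pieces gives oct-3-enoic acid.

oct-3-enoic acid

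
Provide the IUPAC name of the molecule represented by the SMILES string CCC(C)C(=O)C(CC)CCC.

5-ethyl-3-methyloctan-4-one

The longest carbon chain that includes the carbonyl has 8 carbons, so the parent hydride is octane.
The highest-priority functional group is a ketone (C=O on an internal carbon), so the name ends in -one.
The numbering direction is chosen so that numbering from this end puts the carbonyl group at C-4 rather than C-5.
That gives the carbonyl at C-4; an ethyl group at C-5; a methyl group at C-3.
Substituent prefixes are cited in alphabetical order (multiplying prefixes like di-/tri- are ignored for ordering).
The name is 5-ethyl-3-methyloctan-4-one.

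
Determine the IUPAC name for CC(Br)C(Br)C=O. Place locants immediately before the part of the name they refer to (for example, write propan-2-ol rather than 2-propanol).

2,3-dibromobutanal

The longest chain bearing the –CHO group is 4 carbons long (butane).
The highest-priority functional group is an aldehyde (terminal –CHO), so the name ends in -al.
Choose the numbering such that the aldehyde carbon is C-1 by definition.
With this numbering: bromo groups at C-2 and C-3.
Putting it together: 2,3-dibromobutanal.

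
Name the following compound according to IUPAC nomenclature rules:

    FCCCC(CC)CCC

The parent chain contains 7 carbons (heptane).
Choose the numbering such that the substituent locant set {1,4} is lower than {4,7} at the first point of difference.
With this numbering: an ethyl group at C-4; a fluoro group at C-1.
Substituent prefixes are cited in alphabetical order (multiplying prefixes like di-/tri- are ignored for ordering).
Putting it together: 4-ethyl-1-fluoroheptane.

4-ethyl-1-fluoroheptane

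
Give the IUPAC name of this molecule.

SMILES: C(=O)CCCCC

hexanal

Counting along the main chain through the –CHO group gives 6 carbons: the parent is hexane.
The principal characteristic group is an aldehyde (terminal –CHO), named with the suffix -al.
Choose the numbering such that the aldehyde carbon is C-1 by definition.
Putting it together: hexanal.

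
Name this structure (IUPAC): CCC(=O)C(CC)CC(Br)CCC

The longest chain bearing the carbonyl is 9 carbons long (nonane).
A ketone (C=O on an internal carbon) is the principal characteristic group, giving the suffix -one.
Number the chain so that numbering from this end puts the carbonyl group at C-3 rather than C-7.
That gives the carbonyl at C-3; a bromo group at C-6; an ethyl group at C-4.
Substituent prefixes are cited in alphabetical order (multiplying prefixes like di-/tri- are ignored for ordering).
Assembling the pieces gives 6-bromo-4-ethylnonan-3-one.

6-bromo-4-ethylnonan-3-one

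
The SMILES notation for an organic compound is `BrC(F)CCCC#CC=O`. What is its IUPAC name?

The longest carbon chain that includes the –CHO group and the multiple bond has 7 carbons, so the parent hydride is heptane.
An aldehyde (terminal –CHO) is the principal characteristic group, giving the suffix -al.
There is one C≡C triple bond, indicated by the ending -yne.
The numbering direction is chosen so that the aldehyde carbon is C-1 by definition.
That gives the triple bond between C-2 and C-3; a bromo group at C-7; a fluoro group at C-7.
Prefixes are listed alphabetically: bromo, fluoro.
Assembling the pieces gives 7-bromo-7-fluorohept-2-ynal.

7-bromo-7-fluorohept-2-ynal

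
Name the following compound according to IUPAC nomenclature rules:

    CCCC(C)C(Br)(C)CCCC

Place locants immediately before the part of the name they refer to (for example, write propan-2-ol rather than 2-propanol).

5-bromo-4,5-dimethylnonane

The parent chain contains 9 carbons (nonane).
The numbering direction is chosen so that the substituent locant set {4,5,5} is lower than {5,5,6} at the first point of difference.
With this numbering: a bromo group at C-5; methyl groups at C-4 and C-5.
The substituents are ordered alphabetically, ignoring any di-/tri- multipliers.
Assembling the pieces gives 5-bromo-4,5-dimethylnonane.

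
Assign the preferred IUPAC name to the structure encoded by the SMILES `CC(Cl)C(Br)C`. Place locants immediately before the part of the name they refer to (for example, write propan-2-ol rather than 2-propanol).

The parent chain contains 4 carbons (butane).
Number the chain so that the locant sets are identical either way, so the alphabetically earlier bromo substituent takes the lower locant (2 rather than 3).
With this numbering: a bromo group at C-2; a chloro group at C-3.
Substituent prefixes are cited in alphabetical order (multiplying prefixes like di-/tri- are ignored for ordering).
Putting it together: 2-bromo-3-chlorobutane.

2-bromo-3-chlorobutane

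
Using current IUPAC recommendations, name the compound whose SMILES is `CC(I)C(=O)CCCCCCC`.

Counting along the main chain through the carbonyl gives 10 carbons: the parent is decane.
The principal characteristic group is a ketone (C=O on an internal carbon), named with the suffix -one.
The numbering direction is chosen so that numbering from this end puts the carbonyl group at C-3 rather than C-8.
With this numbering: the carbonyl at C-3; an iodo group at C-2.
Assembling the pieces gives 2-iododecan-3-one.

2-iododecan-3-one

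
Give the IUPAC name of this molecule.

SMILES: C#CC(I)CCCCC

3-iodooct-1-yne

The longest carbon chain that includes the multiple bond has 8 carbons, so the parent hydride is octane.
A C≡C triple bond in the chain gives the infix -yne-.
Number the chain so that numbering from this end puts the triple bond at C-1 rather than C-7.
With this numbering: the triple bond between C-1 and C-2; an iodo group at C-3.
Putting it together: 3-iodooct-1-yne.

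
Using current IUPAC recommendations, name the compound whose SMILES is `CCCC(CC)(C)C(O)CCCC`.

4-ethyl-4-methylnonan-5-ol

Counting along the main chain through the –OH group gives 9 carbons: the parent is nonane.
The principal characteristic group is an alcohol (–OH), named with the suffix -ol.
Number the chain so that the substituent locant set {4,4} is lower than {6,6} at the first point of difference.
With this numbering: the hydroxyl at C-5; an ethyl group at C-4; a methyl group at C-4.
Substituent prefixes are cited in alphabetical order (multiplying prefixes like di-/tri- are ignored for ordering).
Putting it together: 4-ethyl-4-methylnonan-5-ol.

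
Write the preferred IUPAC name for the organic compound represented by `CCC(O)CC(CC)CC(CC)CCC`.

5,7-diethyldecan-3-ol

The longest carbon chain that includes the –OH group has 10 carbons, so the parent hydride is decane.
The principal characteristic group is an alcohol (–OH), named with the suffix -ol.
The numbering direction is chosen so that numbering from this end puts the hydroxyl group at C-3 rather than C-8.
With this numbering: the hydroxyl at C-3; ethyl groups at C-5 and C-7.
Assembling the pieces gives 5,7-diethyldecan-3-ol.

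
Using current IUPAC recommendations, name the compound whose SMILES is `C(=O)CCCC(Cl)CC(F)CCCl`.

Counting along the main chain through the –CHO group gives 9 carbons: the parent is nonane.
The principal characteristic group is an aldehyde (terminal –CHO), named with the suffix -al.
Number the chain so that the aldehyde carbon is C-1 by definition.
With this numbering: chloro groups at C-5 and C-9; a fluoro group at C-7.
The substituents are ordered alphabetically, ignoring any di-/tri- multipliers.
Assembling the pieces gives 5,9-dichloro-7-fluorononanal.

5,9-dichloro-7-fluorononanal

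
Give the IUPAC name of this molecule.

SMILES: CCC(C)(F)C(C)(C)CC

3-fluoro-3,4,4-trimethylhexane

The longest continuous carbon chain has 6 atoms, so the parent hydride is hexane.
Choose the numbering such that the locant sets are identical either way, so the alphabetically earlier fluoro substituent takes the lower locant (3 rather than 4).
That gives a fluoro group at C-3; methyl groups at C-3 and C-4 (×2).
Substituent prefixes are cited in alphabetical order (multiplying prefixes like di-/tri- are ignored for ordering).
Putting it together: 3-fluoro-3,4,4-trimethylhexane.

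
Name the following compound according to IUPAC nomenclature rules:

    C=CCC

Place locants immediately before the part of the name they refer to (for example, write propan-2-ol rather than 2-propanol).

The longest carbon chain that includes the multiple bond has 4 carbons, so the parent hydride is butane.
A C=C double bond in the chain gives the infix -ene-.
Choose the numbering such that numbering from this end puts the double bond at C-1 rather than C-3.
That gives the double bond between C-1 and C-2.
The name is but-1-ene.

but-1-ene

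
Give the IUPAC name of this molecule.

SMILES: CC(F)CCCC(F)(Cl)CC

6-chloro-2,6-difluorooctane

The longest continuous carbon chain has 8 atoms, so the parent hydride is octane.
Number the chain so that the substituent locant set {2,6,6} is lower than {3,3,7} at the first point of difference.
This places a chloro group at C-6; fluoro groups at C-2 and C-6.
Prefixes are listed alphabetically: chloro, fluoro.
Assembling the pieces gives 6-chloro-2,6-difluorooctane.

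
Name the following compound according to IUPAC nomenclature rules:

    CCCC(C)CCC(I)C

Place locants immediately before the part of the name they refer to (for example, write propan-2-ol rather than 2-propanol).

2-iodo-5-methyloctane

The longest carbon chain is 8 atoms: the parent is octane.
Choose the numbering such that the substituent locant set {2,5} is lower than {4,7} at the first point of difference.
That gives an iodo group at C-2; a methyl group at C-5.
The substituents are ordered alphabetically, ignoring any di-/tri- multipliers.
Putting it together: 2-iodo-5-methyloctane.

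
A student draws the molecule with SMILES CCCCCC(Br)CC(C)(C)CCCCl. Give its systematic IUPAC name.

The longest continuous carbon chain has 11 atoms, so the parent hydride is undecane.
Choose the numbering such that the substituent locant set {1,4,4,6} is lower than {6,8,8,11} at the first point of difference.
That gives a bromo group at C-6; a chloro group at C-1; two methyl groups at C-4.
Substituent prefixes are cited in alphabetical order (multiplying prefixes like di-/tri- are ignored for ordering).
Assembling the pieces gives 6-bromo-1-chloro-4,4-dimethylundecane.

6-bromo-1-chloro-4,4-dimethylundecane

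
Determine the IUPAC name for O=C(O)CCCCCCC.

octanoic acid

The longest carbon chain that includes the –COOH group has 8 carbons, so the parent hydride is octane.
The highest-priority functional group is a carboxylic acid (terminal –COOH), so the name ends in -oic acid.
Choose the numbering such that the carboxylic acid carbon is C-1 by definition.
The name is octanoic acid.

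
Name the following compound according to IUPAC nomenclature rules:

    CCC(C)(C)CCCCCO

The longest carbon chain that includes the –OH group has 8 carbons, so the parent hydride is octane.
The highest-priority functional group is an alcohol (–OH), so the name ends in -ol.
Choose the numbering such that numbering from this end puts the hydroxyl group at C-1 rather than C-8.
That gives the hydroxyl at C-1; two methyl groups at C-6.
The name is 6,6-dimethyloctan-1-ol.

6,6-dimethyloctan-1-ol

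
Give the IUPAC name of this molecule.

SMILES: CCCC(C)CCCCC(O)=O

6-methylnonanoic acid

The longest chain bearing the –COOH group is 9 carbons long (nonane).
The principal characteristic group is a carboxylic acid (terminal –COOH), named with the suffix -oic acid.
Number the chain so that the carboxylic acid carbon is C-1 by definition.
That gives a methyl group at C-6.
The name is 6-methylnonanoic acid.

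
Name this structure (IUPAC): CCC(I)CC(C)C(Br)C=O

The longest carbon chain that includes the –CHO group has 7 carbons, so the parent hydride is heptane.
The highest-priority functional group is an aldehyde (terminal –CHO), so the name ends in -al.
Choose the numbering such that the aldehyde carbon is C-1 by definition.
With this numbering: a bromo group at C-2; an iodo group at C-5; a methyl group at C-3.
Prefixes are listed alphabetically: bromo, iodo, methyl.
The name is 2-bromo-5-iodo-3-methylheptanal.

2-bromo-5-iodo-3-methylheptanal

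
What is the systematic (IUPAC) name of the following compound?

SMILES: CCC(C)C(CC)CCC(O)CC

The longest carbon chain that includes the –OH group has 9 carbons, so the parent hydride is nonane.
An alcohol (–OH) is the principal characteristic group, giving the suffix -ol.
Number the chain so that numbering from this end puts the hydroxyl group at C-3 rather than C-7.
With this numbering: the hydroxyl at C-3; an ethyl group at C-6; a methyl group at C-7.
Substituent prefixes are cited in alphabetical order (multiplying prefixes like di-/tri- are ignored for ordering).
Assembling the pieces gives 6-ethyl-7-methylnonan-3-ol.

6-ethyl-7-methylnonan-3-ol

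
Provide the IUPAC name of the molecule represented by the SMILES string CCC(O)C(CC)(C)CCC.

4-ethyl-4-methylheptan-3-ol

The longest carbon chain that includes the –OH group has 7 carbons, so the parent hydride is heptane.
The highest-priority functional group is an alcohol (–OH), so the name ends in -ol.
Number the chain so that numbering from this end puts the hydroxyl group at C-3 rather than C-5.
With this numbering: the hydroxyl at C-3; an ethyl group at C-4; a methyl group at C-4.
Prefixes are listed alphabetically: ethyl, methyl.
Assembling the pieces gives 4-ethyl-4-methylheptan-3-ol.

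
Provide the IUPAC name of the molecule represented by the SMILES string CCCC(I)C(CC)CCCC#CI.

6-ethyl-1,7-diiododec-1-yne

The longest carbon chain that includes the multiple bond has 10 carbons, so the parent hydride is decane.
There is one C≡C triple bond, indicated by the ending -yne.
Choose the numbering such that numbering from this end puts the triple bond at C-1 rather than C-9.
With this numbering: the triple bond between C-1 and C-2; an ethyl group at C-6; iodo groups at C-1 and C-7.
The substituents are ordered alphabetically, ignoring any di-/tri- multipliers.
Putting it together: 6-ethyl-1,7-diiododec-1-yne.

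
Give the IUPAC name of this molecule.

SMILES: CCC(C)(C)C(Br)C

The longest carbon chain is 5 atoms: the parent is pentane.
Choose the numbering such that the substituent locant set {2,3,3} is lower than {3,3,4} at the first point of difference.
This places a bromo group at C-2; two methyl groups at C-3.
The substituents are ordered alphabetically, ignoring any di-/tri- multipliers.
The name is 2-bromo-3,3-dimethylpentane.

2-bromo-3,3-dimethylpentane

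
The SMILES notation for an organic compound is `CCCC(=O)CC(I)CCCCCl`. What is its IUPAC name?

Counting along the main chain through the carbonyl gives 10 carbons: the parent is decane.
A ketone (C=O on an internal carbon) is the principal characteristic group, giving the suffix -one.
Number the chain so that numbering from this end puts the carbonyl group at C-4 rather than C-7.
With this numbering: the carbonyl at C-4; a chloro group at C-10; an iodo group at C-6.
Prefixes are listed alphabetically: chloro, iodo.
The name is 10-chloro-6-iododecan-4-one.

10-chloro-6-iododecan-4-one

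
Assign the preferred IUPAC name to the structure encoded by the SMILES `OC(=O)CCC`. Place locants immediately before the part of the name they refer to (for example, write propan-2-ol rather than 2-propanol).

The longest carbon chain that includes the –COOH group has 4 carbons, so the parent hydride is butane.
The principal characteristic group is a carboxylic acid (terminal –COOH), named with the suffix -oic acid.
Choose the numbering such that the carboxylic acid carbon is C-1 by definition.
The name is butanoic acid.

butanoic acid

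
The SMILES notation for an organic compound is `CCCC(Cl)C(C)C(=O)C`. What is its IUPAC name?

4-chloro-3-methylheptan-2-one

The longest carbon chain that includes the carbonyl has 7 carbons, so the parent hydride is heptane.
A ketone (C=O on an internal carbon) is the principal characteristic group, giving the suffix -one.
Choose the numbering such that numbering from this end puts the carbonyl group at C-2 rather than C-6.
With this numbering: the carbonyl at C-2; a chloro group at C-4; a methyl group at C-3.
The substituents are ordered alphabetically, ignoring any di-/tri- multipliers.
The name is 4-chloro-3-methylheptan-2-one.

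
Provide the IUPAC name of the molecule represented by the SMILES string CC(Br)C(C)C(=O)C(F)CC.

The longest carbon chain that includes the carbonyl has 7 carbons, so the parent hydride is heptane.
The principal characteristic group is a ketone (C=O on an internal carbon), named with the suffix -one.
Number the chain so that the substituent locant set {2,3,5} is lower than {3,5,6} at the first point of difference.
That gives the carbonyl at C-4; a bromo group at C-2; a fluoro group at C-5; a methyl group at C-3.
Prefixes are listed alphabetically: bromo, fluoro, methyl.
Putting it together: 2-bromo-5-fluoro-3-methylheptan-4-one.

2-bromo-5-fluoro-3-methylheptan-4-one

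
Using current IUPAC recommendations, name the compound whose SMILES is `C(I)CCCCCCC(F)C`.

8-fluoro-1-iodononane

The parent chain contains 9 carbons (nonane).
Choose the numbering such that the substituent locant set {1,8} is lower than {2,9} at the first point of difference.
This places a fluoro group at C-8; an iodo group at C-1.
The substituents are ordered alphabetically, ignoring any di-/tri- multipliers.
Assembling the pieces gives 8-fluoro-1-iodononane.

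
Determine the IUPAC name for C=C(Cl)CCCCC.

2-chlorohept-1-ene

The longest carbon chain that includes the multiple bond has 7 carbons, so the parent hydride is heptane.
There is one C=C double bond, indicated by the ending -ene.
Number the chain so that numbering from this end puts the double bond at C-1 rather than C-6.
With this numbering: the double bond between C-1 and C-2; a chloro group at C-2.
The name is 2-chlorohept-1-ene.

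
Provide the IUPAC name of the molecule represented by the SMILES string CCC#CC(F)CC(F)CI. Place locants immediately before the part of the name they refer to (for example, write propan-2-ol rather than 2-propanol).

5,7-difluoro-8-iodooct-3-yne

The longest carbon chain that includes the multiple bond has 8 carbons, so the parent hydride is octane.
A C≡C triple bond in the chain gives the infix -yne-.
Choose the numbering such that numbering from this end puts the triple bond at C-3 rather than C-5.
This places the triple bond between C-3 and C-4; fluoro groups at C-5 and C-7; an iodo group at C-8.
Substituent prefixes are cited in alphabetical order (multiplying prefixes like di-/tri- are ignored for ordering).
The name is 5,7-difluoro-8-iodooct-3-yne.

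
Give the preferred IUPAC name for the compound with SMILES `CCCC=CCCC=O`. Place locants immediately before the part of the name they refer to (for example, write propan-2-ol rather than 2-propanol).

The longest chain bearing the –CHO group and the multiple bond is 8 carbons long (octane).
The highest-priority functional group is an aldehyde (terminal –CHO), so the name ends in -al.
A C=C double bond in the chain gives the infix -ene-.
Choose the numbering such that the aldehyde carbon is C-1 by definition.
That gives the double bond between C-4 and C-5.
The name is oct-4-enal.

oct-4-enal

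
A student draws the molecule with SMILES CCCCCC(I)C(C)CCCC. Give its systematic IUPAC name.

6-iodo-5-methylundecane

The longest continuous carbon chain has 11 atoms, so the parent hydride is undecane.
Choose the numbering such that the substituent locant set {5,6} is lower than {6,7} at the first point of difference.
That gives an iodo group at C-6; a methyl group at C-5.
Substituent prefixes are cited in alphabetical order (multiplying prefixes like di-/tri- are ignored for ordering).
Putting it together: 6-iodo-5-methylundecane.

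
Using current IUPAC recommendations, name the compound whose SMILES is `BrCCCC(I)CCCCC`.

1-bromo-4-iodononane

The longest carbon chain is 9 atoms: the parent is nonane.
Choose the numbering such that the substituent locant set {1,4} is lower than {6,9} at the first point of difference.
This places a bromo group at C-1; an iodo group at C-4.
The substituents are ordered alphabetically, ignoring any di-/tri- multipliers.
Putting it together: 1-bromo-4-iodononane.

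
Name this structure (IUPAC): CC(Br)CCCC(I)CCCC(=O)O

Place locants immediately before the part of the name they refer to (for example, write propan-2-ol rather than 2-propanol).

The longest chain bearing the –COOH group is 10 carbons long (decane).
The principal characteristic group is a carboxylic acid (terminal –COOH), named with the suffix -oic acid.
The numbering direction is chosen so that the carboxylic acid carbon is C-1 by definition.
That gives a bromo group at C-9; an iodo group at C-5.
The substituents are ordered alphabetically, ignoring any di-/tri- multipliers.
Putting it together: 9-bromo-5-iododecanoic acid.

9-bromo-5-iododecanoic acid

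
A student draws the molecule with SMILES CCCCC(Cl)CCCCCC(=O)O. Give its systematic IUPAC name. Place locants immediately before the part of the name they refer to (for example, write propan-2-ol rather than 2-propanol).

The longest carbon chain that includes the –COOH group has 11 carbons, so the parent hydride is undecane.
The highest-priority functional group is a carboxylic acid (terminal –COOH), so the name ends in -oic acid.
The numbering direction is chosen so that the carboxylic acid carbon is C-1 by definition.
This places a chloro group at C-7.
Putting it together: 7-chloroundecanoic acid.

7-chloroundecanoic acid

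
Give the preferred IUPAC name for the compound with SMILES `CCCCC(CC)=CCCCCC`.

Counting along the main chain through the multiple bond gives 11 carbons: the parent is undecane.
A C=C double bond in the chain gives the infix -ene-.
The numbering direction is chosen so that numbering from this end puts the double bond at C-5 rather than C-6.
That gives the double bond between C-5 and C-6; an ethyl group at C-5.
Assembling the pieces gives 5-ethylundec-5-ene.

5-ethylundec-5-ene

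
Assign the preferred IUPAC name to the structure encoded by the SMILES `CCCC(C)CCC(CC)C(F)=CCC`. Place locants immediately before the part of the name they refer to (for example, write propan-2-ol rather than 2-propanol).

The longest chain bearing the multiple bond is 11 carbons long (undecane).
A C=C double bond in the chain gives the infix -ene-.
Choose the numbering such that numbering from this end puts the double bond at C-3 rather than C-8.
This places the double bond between C-3 and C-4; an ethyl group at C-5; a fluoro group at C-4; a methyl group at C-8.
Substituent prefixes are cited in alphabetical order (multiplying prefixes like di-/tri- are ignored for ordering).
Putting it together: 5-ethyl-4-fluoro-8-methylundec-3-ene.

5-ethyl-4-fluoro-8-methylundec-3-ene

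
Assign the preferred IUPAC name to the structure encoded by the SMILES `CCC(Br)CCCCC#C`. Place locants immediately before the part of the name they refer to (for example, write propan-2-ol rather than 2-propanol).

The longest carbon chain that includes the multiple bond has 9 carbons, so the parent hydride is nonane.
The chain contains a C≡C triple bond, so the unsaturation ending is -yne.
The numbering direction is chosen so that numbering from this end puts the triple bond at C-1 rather than C-8.
That gives the triple bond between C-1 and C-2; a bromo group at C-7.
Putting it together: 7-bromonon-1-yne.

7-bromonon-1-yne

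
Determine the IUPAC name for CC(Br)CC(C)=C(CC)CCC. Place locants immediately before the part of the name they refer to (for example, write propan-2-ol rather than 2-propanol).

The longest carbon chain that includes the multiple bond has 8 carbons, so the parent hydride is octane.
The chain contains a C=C double bond, so the unsaturation ending is -ene.
The numbering direction is chosen so that the substituent locant set {2,4,5} is lower than {4,5,7} at the first point of difference.
With this numbering: the double bond between C-4 and C-5; a bromo group at C-2; an ethyl group at C-5; a methyl group at C-4.
The substituents are ordered alphabetically, ignoring any di-/tri- multipliers.
The name is 2-bromo-5-ethyl-4-methyloct-4-ene.

2-bromo-5-ethyl-4-methyloct-4-ene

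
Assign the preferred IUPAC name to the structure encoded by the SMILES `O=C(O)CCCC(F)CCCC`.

5-fluorononanoic acid

The longest carbon chain that includes the –COOH group has 9 carbons, so the parent hydride is nonane.
The highest-priority functional group is a carboxylic acid (terminal –COOH), so the name ends in -oic acid.
Number the chain so that the carboxylic acid carbon is C-1 by definition.
This places a fluoro group at C-5.
The name is 5-fluorononanoic acid.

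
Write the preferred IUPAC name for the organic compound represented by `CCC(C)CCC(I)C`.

The longest carbon chain is 7 atoms: the parent is heptane.
Number the chain so that the substituent locant set {2,5} is lower than {3,6} at the first point of difference.
This places an iodo group at C-2; a methyl group at C-5.
The substituents are ordered alphabetically, ignoring any di-/tri- multipliers.
Assembling the pieces gives 2-iodo-5-methylheptane.

2-iodo-5-methylheptane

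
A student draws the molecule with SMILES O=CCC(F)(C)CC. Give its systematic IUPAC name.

3-fluoro-3-methylpentanal

Counting along the main chain through the –CHO group gives 5 carbons: the parent is pentane.
The principal characteristic group is an aldehyde (terminal –CHO), named with the suffix -al.
Choose the numbering such that the aldehyde carbon is C-1 by definition.
That gives a fluoro group at C-3; a methyl group at C-3.
The substituents are ordered alphabetically, ignoring any di-/tri- multipliers.
Putting it together: 3-fluoro-3-methylpentanal.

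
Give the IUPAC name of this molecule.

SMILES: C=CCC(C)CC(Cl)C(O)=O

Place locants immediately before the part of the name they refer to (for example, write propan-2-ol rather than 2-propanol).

2-chloro-4-methylhept-6-enoic acid

The longest carbon chain that includes the –COOH group and the multiple bond has 7 carbons, so the parent hydride is heptane.
A carboxylic acid (terminal –COOH) is the principal characteristic group, giving the suffix -oic acid.
A C=C double bond in the chain gives the infix -ene-.
Number the chain so that the carboxylic acid carbon is C-1 by definition.
That gives the double bond between C-6 and C-7; a chloro group at C-2; a methyl group at C-4.
Substituent prefixes are cited in alphabetical order (multiplying prefixes like di-/tri- are ignored for ordering).
The name is 2-chloro-4-methylhept-6-enoic acid.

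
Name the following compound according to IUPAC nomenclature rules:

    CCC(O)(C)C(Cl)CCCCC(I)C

4-chloro-9-iodo-3-methyldecan-3-ol

The longest chain bearing the –OH group is 10 carbons long (decane).
The highest-priority functional group is an alcohol (–OH), so the name ends in -ol.
Choose the numbering such that numbering from this end puts the hydroxyl group at C-3 rather than C-8.
This places the hydroxyl at C-3; a chloro group at C-4; an iodo group at C-9; a methyl group at C-3.
Prefixes are listed alphabetically: chloro, iodo, methyl.
Putting it together: 4-chloro-9-iodo-3-methyldecan-3-ol.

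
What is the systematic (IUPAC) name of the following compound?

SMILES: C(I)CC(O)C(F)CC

The longest carbon chain that includes the –OH group has 6 carbons, so the parent hydride is hexane.
An alcohol (–OH) is the principal characteristic group, giving the suffix -ol.
The numbering direction is chosen so that numbering from this end puts the hydroxyl group at C-3 rather than C-4.
That gives the hydroxyl at C-3; a fluoro group at C-4; an iodo group at C-1.
Substituent prefixes are cited in alphabetical order (multiplying prefixes like di-/tri- are ignored for ordering).
Assembling the pieces gives 4-fluoro-1-iodohexan-3-ol.

4-fluoro-1-iodohexan-3-ol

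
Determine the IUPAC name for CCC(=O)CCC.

hexan-3-one

The longest chain bearing the carbonyl is 6 carbons long (hexane).
A ketone (C=O on an internal carbon) is the principal characteristic group, giving the suffix -one.
Choose the numbering such that numbering from this end puts the carbonyl group at C-3 rather than C-4.
That gives the carbonyl at C-3.
Assembling the pieces gives hexan-3-one.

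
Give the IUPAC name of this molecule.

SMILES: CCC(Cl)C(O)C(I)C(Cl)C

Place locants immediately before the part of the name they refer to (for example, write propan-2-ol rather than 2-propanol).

2,5-dichloro-3-iodoheptan-4-ol

Counting along the main chain through the –OH group gives 7 carbons: the parent is heptane.
The principal characteristic group is an alcohol (–OH), named with the suffix -ol.
Choose the numbering such that the substituent locant set {2,3,5} is lower than {3,5,6} at the first point of difference.
That gives the hydroxyl at C-4; chloro groups at C-2 and C-5; an iodo group at C-3.
Substituent prefixes are cited in alphabetical order (multiplying prefixes like di-/tri- are ignored for ordering).
The name is 2,5-dichloro-3-iodoheptan-4-ol.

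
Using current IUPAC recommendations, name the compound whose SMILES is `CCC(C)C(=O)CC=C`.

The longest chain bearing the carbonyl and the multiple bond is 7 carbons long (heptane).
The principal characteristic group is a ketone (C=O on an internal carbon), named with the suffix -one.
A C=C double bond in the chain gives the infix -ene-.
Choose the numbering such that numbering from this end puts the double bond at C-1 rather than C-6.
That gives the carbonyl at C-4; the double bond between C-1 and C-2; a methyl group at C-5.
The name is 5-methylhept-1-en-4-one.

5-methylhept-1-en-4-one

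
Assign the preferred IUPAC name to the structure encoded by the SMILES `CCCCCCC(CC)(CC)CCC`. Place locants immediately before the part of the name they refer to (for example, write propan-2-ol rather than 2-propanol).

The longest carbon chain is 10 atoms: the parent is decane.
The numbering direction is chosen so that the substituent locant set {4,4} is lower than {7,7} at the first point of difference.
That gives two ethyl groups at C-4.
The name is 4,4-diethyldecane.

4,4-diethyldecane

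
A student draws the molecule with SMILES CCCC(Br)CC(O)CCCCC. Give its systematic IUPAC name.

Counting along the main chain through the –OH group gives 11 carbons: the parent is undecane.
An alcohol (–OH) is the principal characteristic group, giving the suffix -ol.
Number the chain so that the substituent locant set {4} is lower than {8} at the first point of difference.
That gives the hydroxyl at C-6; a bromo group at C-4.
The name is 4-bromoundecan-6-ol.

4-bromoundecan-6-ol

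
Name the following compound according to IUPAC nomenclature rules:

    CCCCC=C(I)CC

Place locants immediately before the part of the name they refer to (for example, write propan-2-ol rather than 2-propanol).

Counting along the main chain through the multiple bond gives 8 carbons: the parent is octane.
A C=C double bond in the chain gives the infix -ene-.
Choose the numbering such that numbering from this end puts the double bond at C-3 rather than C-5.
That gives the double bond between C-3 and C-4; an iodo group at C-3.
Putting it together: 3-iodooct-3-ene.

3-iodooct-3-ene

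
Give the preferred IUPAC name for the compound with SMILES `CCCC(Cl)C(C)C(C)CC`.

5-chloro-3,4-dimethyloctane

The parent chain contains 8 carbons (octane).
The numbering direction is chosen so that the substituent locant set {3,4,5} is lower than {4,5,6} at the first point of difference.
This places a chloro group at C-5; methyl groups at C-3 and C-4.
Prefixes are listed alphabetically: chloro, methyl.
The name is 5-chloro-3,4-dimethyloctane.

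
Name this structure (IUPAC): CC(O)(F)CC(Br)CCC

4-bromo-2-fluoroheptan-2-ol

Counting along the main chain through the –OH group gives 7 carbons: the parent is heptane.
An alcohol (–OH) is the principal characteristic group, giving the suffix -ol.
Choose the numbering such that numbering from this end puts the hydroxyl group at C-2 rather than C-6.
That gives the hydroxyl at C-2; a bromo group at C-4; a fluoro group at C-2.
Substituent prefixes are cited in alphabetical order (multiplying prefixes like di-/tri- are ignored for ordering).
Putting it together: 4-bromo-2-fluoroheptan-2-ol.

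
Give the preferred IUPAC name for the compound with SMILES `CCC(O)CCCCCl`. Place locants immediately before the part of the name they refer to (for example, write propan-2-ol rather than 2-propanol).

The longest chain bearing the –OH group is 7 carbons long (heptane).
The highest-priority functional group is an alcohol (–OH), so the name ends in -ol.
Choose the numbering such that numbering from this end puts the hydroxyl group at C-3 rather than C-5.
With this numbering: the hydroxyl at C-3; a chloro group at C-7.
Assembling the pieces gives 7-chloroheptan-3-ol.

7-chloroheptan-3-ol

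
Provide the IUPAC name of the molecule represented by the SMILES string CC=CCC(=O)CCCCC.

Counting along the main chain through the carbonyl and the multiple bond gives 10 carbons: the parent is decane.
A ketone (C=O on an internal carbon) is the principal characteristic group, giving the suffix -one.
The chain contains a C=C double bond, so the unsaturation ending is -ene.
The numbering direction is chosen so that numbering from this end puts the carbonyl group at C-5 rather than C-6.
With this numbering: the carbonyl at C-5; the double bond between C-2 and C-3.
The name is dec-2-en-5-one.

dec-2-en-5-one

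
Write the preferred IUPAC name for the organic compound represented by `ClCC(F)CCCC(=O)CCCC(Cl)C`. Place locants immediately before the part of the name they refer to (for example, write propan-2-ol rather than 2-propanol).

1,10-dichloro-2-fluoroundecan-6-one

The longest carbon chain that includes the carbonyl has 11 carbons, so the parent hydride is undecane.
The principal characteristic group is a ketone (C=O on an internal carbon), named with the suffix -one.
The numbering direction is chosen so that the substituent locant set {1,2,10} is lower than {2,10,11} at the first point of difference.
That gives the carbonyl at C-6; chloro groups at C-1 and C-10; a fluoro group at C-2.
Substituent prefixes are cited in alphabetical order (multiplying prefixes like di-/tri- are ignored for ordering).
Assembling the pieces gives 1,10-dichloro-2-fluoroundecan-6-one.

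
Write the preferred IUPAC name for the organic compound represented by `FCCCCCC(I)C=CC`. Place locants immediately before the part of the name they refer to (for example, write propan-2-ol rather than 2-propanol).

The longest chain bearing the multiple bond is 9 carbons long (nonane).
The chain contains a C=C double bond, so the unsaturation ending is -ene.
Number the chain so that numbering from this end puts the double bond at C-2 rather than C-7.
With this numbering: the double bond between C-2 and C-3; a fluoro group at C-9; an iodo group at C-4.
The substituents are ordered alphabetically, ignoring any di-/tri- multipliers.
Assembling the pieces gives 9-fluoro-4-iodonon-2-ene.

9-fluoro-4-iodonon-2-ene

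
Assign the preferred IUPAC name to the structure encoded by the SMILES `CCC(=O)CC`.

pentan-3-one

Counting along the main chain through the carbonyl gives 5 carbons: the parent is pentane.
The principal characteristic group is a ketone (C=O on an internal carbon), named with the suffix -one.
The molecule is symmetric, so either numbering direction gives the same locants.
With this numbering: the carbonyl at C-3.
Assembling the pieces gives pentan-3-one.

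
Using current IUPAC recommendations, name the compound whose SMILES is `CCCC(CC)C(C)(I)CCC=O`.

Counting along the main chain through the –CHO group gives 8 carbons: the parent is octane.
The principal characteristic group is an aldehyde (terminal –CHO), named with the suffix -al.
Number the chain so that the aldehyde carbon is C-1 by definition.
That gives an ethyl group at C-5; an iodo group at C-4; a methyl group at C-4.
Substituent prefixes are cited in alphabetical order (multiplying prefixes like di-/tri- are ignored for ordering).
The name is 5-ethyl-4-iodo-4-methyloctanal.

5-ethyl-4-iodo-4-methyloctanal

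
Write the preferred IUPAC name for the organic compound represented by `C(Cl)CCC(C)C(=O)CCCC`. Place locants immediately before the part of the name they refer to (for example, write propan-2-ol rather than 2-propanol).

1-chloro-4-methylnonan-5-one

The longest carbon chain that includes the carbonyl has 9 carbons, so the parent hydride is nonane.
The highest-priority functional group is a ketone (C=O on an internal carbon), so the name ends in -one.
Choose the numbering such that the substituent locant set {1,4} is lower than {6,9} at the first point of difference.
That gives the carbonyl at C-5; a chloro group at C-1; a methyl group at C-4.
Substituent prefixes are cited in alphabetical order (multiplying prefixes like di-/tri- are ignored for ordering).
Assembling the pieces gives 1-chloro-4-methylnonan-5-one.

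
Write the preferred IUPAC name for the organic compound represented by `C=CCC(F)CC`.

4-fluorohex-1-ene

The longest chain bearing the multiple bond is 6 carbons long (hexane).
The chain contains a C=C double bond, so the unsaturation ending is -ene.
Number the chain so that numbering from this end puts the double bond at C-1 rather than C-5.
This places the double bond between C-1 and C-2; a fluoro group at C-4.
Assembling the pieces gives 4-fluorohex-1-ene.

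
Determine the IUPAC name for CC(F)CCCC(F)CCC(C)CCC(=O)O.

7,11-difluoro-4-methyldodecanoic acid

Counting along the main chain through the –COOH group gives 12 carbons: the parent is dodecane.
A carboxylic acid (terminal –COOH) is the principal characteristic group, giving the suffix -oic acid.
Number the chain so that the carboxylic acid carbon is C-1 by definition.
This places fluoro groups at C-7 and C-11; a methyl group at C-4.
The substituents are ordered alphabetically, ignoring any di-/tri- multipliers.
Putting it together: 7,11-difluoro-4-methyldodecanoic acid.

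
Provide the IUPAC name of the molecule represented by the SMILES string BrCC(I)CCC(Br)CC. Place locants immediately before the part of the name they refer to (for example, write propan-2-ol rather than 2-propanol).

The parent chain contains 7 carbons (heptane).
The numbering direction is chosen so that the substituent locant set {1,2,5} is lower than {3,6,7} at the first point of difference.
With this numbering: bromo groups at C-1 and C-5; an iodo group at C-2.
The substituents are ordered alphabetically, ignoring any di-/tri- multipliers.
Assembling the pieces gives 1,5-dibromo-2-iodoheptane.

1,5-dibromo-2-iodoheptane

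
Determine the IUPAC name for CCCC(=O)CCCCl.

1-chloroheptan-4-one

The longest carbon chain that includes the carbonyl has 7 carbons, so the parent hydride is heptane.
The highest-priority functional group is a ketone (C=O on an internal carbon), so the name ends in -one.
Number the chain so that the substituent locant set {1} is lower than {7} at the first point of difference.
That gives the carbonyl at C-4; a chloro group at C-1.
The name is 1-chloroheptan-4-one.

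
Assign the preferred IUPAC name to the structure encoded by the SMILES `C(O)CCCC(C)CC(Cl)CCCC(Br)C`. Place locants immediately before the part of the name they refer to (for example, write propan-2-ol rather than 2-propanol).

The longest chain bearing the –OH group is 12 carbons long (dodecane).
An alcohol (–OH) is the principal characteristic group, giving the suffix -ol.
Number the chain so that numbering from this end puts the hydroxyl group at C-1 rather than C-12.
With this numbering: the hydroxyl at C-1; a bromo group at C-11; a chloro group at C-7; a methyl group at C-5.
Prefixes are listed alphabetically: bromo, chloro, methyl.
Putting it together: 11-bromo-7-chloro-5-methyldodecan-1-ol.

11-bromo-7-chloro-5-methyldodecan-1-ol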